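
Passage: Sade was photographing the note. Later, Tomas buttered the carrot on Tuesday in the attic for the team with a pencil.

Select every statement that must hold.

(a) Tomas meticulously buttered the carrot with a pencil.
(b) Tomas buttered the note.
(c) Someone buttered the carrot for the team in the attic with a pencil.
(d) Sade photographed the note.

(c)

(a) Not entailed — 'meticulously' adds information not in the original event.
(b) Not entailed — Tomas buttered the carrot, not the note; the note belongs to the photographing event.
(c) Entailed — every conjunct here is already in the original buttering event.
(d) Not entailed — 'was photographing' is progressive on an accomplishment; it does not entail the completed 'photographed'.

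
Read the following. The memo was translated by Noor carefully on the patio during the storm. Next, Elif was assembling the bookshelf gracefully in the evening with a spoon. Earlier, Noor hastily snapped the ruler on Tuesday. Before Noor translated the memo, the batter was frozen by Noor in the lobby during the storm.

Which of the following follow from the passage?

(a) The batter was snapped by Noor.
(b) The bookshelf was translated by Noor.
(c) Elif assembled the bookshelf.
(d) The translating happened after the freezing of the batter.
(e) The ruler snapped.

(a) Not entailed — Noor snapped the ruler, not the batter; the batter belongs to the freezing event.
(b) Not entailed — Noor translated the memo, not the bookshelf; the bookshelf belongs to the assembling event.
(c) Not entailed — 'was assembling' is progressive on an accomplishment; it does not entail the completed 'assembled'.
(d) Entailed — the narrative places the freezing before the translating.
(e) Entailed — 'Noor snapped the ruler' is causative; it entails the inchoative 'the ruler snapped'.

(d), (e)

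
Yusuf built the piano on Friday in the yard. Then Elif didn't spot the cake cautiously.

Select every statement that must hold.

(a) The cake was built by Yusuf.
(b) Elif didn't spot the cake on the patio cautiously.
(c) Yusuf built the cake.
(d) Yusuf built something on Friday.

(a) Not entailed — Yusuf built the piano, not the cake; the cake belongs to the spotting event.
(b) Entailed — under negation, adding a further restriction is entailed: if no such spotting event occurred, none occurred on the patio either.
(c) Not entailed — Yusuf built the piano, not the cake; the cake belongs to the spotting event.
(d) Entailed — every conjunct here is already in the original building event.

(b), (d)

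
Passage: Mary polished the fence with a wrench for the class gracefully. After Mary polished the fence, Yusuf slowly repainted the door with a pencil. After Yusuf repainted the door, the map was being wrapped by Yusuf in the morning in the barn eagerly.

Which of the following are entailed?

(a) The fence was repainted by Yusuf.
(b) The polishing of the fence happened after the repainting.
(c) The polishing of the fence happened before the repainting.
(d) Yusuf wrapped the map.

(a) Not entailed — Yusuf repainted the door, not the fence; the fence belongs to the polishing event.
(b) Not entailed — the narrative places the polishing before the repainting, not after.
(c) Entailed — the narrative places the polishing before the repainting.
(d) Not entailed — 'was wrapping' is progressive on an accomplishment; it does not entail the completed 'wrapped'.

(c)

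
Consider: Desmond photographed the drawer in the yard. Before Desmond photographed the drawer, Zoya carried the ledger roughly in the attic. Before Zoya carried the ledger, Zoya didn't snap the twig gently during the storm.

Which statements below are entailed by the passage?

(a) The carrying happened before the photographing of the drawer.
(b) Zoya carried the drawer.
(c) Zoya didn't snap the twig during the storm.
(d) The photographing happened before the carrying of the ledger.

(a) Entailed — the narrative places the carrying before the photographing.
(b) Not entailed — Zoya carried the ledger, not the drawer; the drawer belongs to the photographing event.
(c) Not entailed — dropping 'gently' under negation is not valid — the original leaves open that Zoya snapped the twig some other way.
(d) Not entailed — the narrative places the carrying before the photographing, not after.

(a)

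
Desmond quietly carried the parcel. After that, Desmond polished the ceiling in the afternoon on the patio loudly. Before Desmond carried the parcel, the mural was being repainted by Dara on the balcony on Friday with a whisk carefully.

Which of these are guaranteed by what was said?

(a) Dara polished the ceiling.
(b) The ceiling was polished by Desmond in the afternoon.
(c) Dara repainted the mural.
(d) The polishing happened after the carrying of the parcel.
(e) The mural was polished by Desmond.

(a) Not entailed — the passage has Desmond polishing the ceiling, not Dara.
(b) Entailed — this follows by dropping conjuncts from the polishing event's description.
(c) Not entailed — 'was repainting' is progressive on an accomplishment; it does not entail the completed 'repainted'.
(d) Entailed — the narrative places the carrying before the polishing.
(e) Not entailed — Desmond polished the ceiling, not the mural; the mural belongs to the repainting event.

(b), (d)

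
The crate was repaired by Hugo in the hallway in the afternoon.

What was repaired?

'the crate' marks the patient of the repairing event.

the crate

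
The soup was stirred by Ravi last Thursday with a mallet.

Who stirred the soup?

Ravi

'Ravi' marks the agent of the stirring event.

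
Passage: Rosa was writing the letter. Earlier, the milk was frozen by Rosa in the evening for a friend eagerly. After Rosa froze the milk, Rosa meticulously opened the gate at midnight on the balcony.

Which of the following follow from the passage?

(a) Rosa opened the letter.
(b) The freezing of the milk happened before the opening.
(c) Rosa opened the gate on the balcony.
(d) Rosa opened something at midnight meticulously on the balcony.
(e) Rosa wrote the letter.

(a) Not entailed — Rosa opened the gate, not the letter; the letter belongs to the writing event.
(b) Entailed — the narrative places the freezing before the opening.
(c) Entailed — dropping 'meticulously', 'at midnight' leaves a sub-description the original still satisfies.
(d) Entailed — every conjunct here is already in the original opening event.
(e) Not entailed — 'was writing' is progressive on an accomplishment; it does not entail the completed 'wrote'.

(b), (c), (d)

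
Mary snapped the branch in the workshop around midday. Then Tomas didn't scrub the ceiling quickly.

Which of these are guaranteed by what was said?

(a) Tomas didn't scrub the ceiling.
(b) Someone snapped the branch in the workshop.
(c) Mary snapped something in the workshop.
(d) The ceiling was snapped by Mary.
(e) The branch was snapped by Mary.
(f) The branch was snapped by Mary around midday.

(a) Not entailed — dropping 'quickly' under negation is not valid — the original leaves open that Tomas scrubbed the ceiling some other way.
(b) Entailed — dropping 'around midday' and generalizing the agent leaves a sub-description the original still satisfies.
(c) Entailed — every conjunct here is already in the original snapping event.
(d) Not entailed — Mary snapped the branch, not the ceiling; the ceiling belongs to the scrubbing event.
(e) Entailed — the original entails any weakening of itself; this just drops 'around midday', 'in the workshop'.
(f) Entailed — the original entails any weakening of itself; this just drops 'in the workshop'.

(b), (c), (e), (f)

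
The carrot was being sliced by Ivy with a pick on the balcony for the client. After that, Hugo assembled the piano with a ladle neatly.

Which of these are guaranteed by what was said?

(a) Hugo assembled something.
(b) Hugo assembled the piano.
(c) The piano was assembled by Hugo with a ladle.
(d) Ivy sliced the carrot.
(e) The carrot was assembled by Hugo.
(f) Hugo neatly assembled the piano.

(a) Entailed — dropping 'with a ladle', 'neatly' and generalizing the patient leaves a sub-description the original still satisfies.
(b) Entailed — dropping 'with a ladle', 'neatly' leaves a sub-description the original still satisfies.
(c) Entailed — this follows by dropping conjuncts from the assembling event's description.
(d) Not entailed — 'was slicing' is progressive on an accomplishment; it does not entail the completed 'sliced'.
(e) Not entailed — Hugo assembled the piano, not the carrot; the carrot belongs to the slicing event.
(f) Entailed — dropping 'with a ladle' leaves a sub-description the original still satisfies.

(a), (b), (c), (f)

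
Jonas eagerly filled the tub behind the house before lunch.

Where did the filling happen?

'behind the house' marks the location of the filling event.

behind the house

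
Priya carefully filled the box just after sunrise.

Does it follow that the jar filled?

no

Nothing is said about any jar; only the box is affected.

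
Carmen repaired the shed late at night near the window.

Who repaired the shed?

Carmen

'Carmen' marks the agent of the repairing event.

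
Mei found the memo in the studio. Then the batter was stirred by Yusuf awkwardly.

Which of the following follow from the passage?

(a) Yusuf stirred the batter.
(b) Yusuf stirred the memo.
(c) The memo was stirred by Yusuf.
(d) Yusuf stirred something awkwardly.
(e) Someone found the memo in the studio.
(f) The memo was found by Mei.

(a) Entailed — the original entails any weakening of itself; this just drops 'awkwardly'.
(b) Not entailed — Yusuf stirred the batter, not the memo; the memo belongs to the finding event.
(c) Not entailed — Yusuf stirred the batter, not the memo; the memo belongs to the finding event.
(d) Entailed — this follows by dropping conjuncts from the stirring event's description.
(e) Entailed — this follows by dropping conjuncts from the finding event's description.
(f) Entailed — every conjunct here is already in the original finding event.

(a), (d), (e), (f)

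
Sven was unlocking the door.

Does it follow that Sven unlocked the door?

'was unlocking' is progressive; for an accomplishment like 'unlock the door', it doesn't entail completion.

no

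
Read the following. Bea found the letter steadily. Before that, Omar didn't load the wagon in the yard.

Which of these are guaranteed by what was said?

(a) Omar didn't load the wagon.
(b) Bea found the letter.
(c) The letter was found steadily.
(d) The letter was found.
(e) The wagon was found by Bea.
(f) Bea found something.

(a) Not entailed — dropping 'in the yard' under negation is not valid — the original leaves open that Omar loaded the wagon some other way.
(b) Entailed — dropping 'steadily' leaves a sub-description the original still satisfies.
(c) Entailed — the original entails any weakening of itself; this just generalizes the agent.
(d) Entailed — this follows by dropping conjuncts from the finding event's description.
(e) Not entailed — Bea found the letter, not the wagon; the wagon belongs to the loading event.
(f) Entailed — every conjunct here is already in the original finding event.

(b), (c), (d), (f)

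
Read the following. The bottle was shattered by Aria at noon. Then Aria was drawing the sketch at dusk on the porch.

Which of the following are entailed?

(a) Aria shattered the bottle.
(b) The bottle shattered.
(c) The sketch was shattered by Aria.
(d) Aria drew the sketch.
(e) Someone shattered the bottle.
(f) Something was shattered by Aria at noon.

(a) Entailed — every conjunct here is already in the original shattering event.
(b) Entailed — 'Aria shattered the bottle' is causative; it entails the inchoative 'the bottle shattered'.
(c) Not entailed — Aria shattered the bottle, not the sketch; the sketch belongs to the drawing event.
(d) Not entailed — 'was drawing' is progressive on an accomplishment; it does not entail the completed 'drew'.
(e) Entailed — this follows by dropping conjuncts from the shattering event's description.
(f) Entailed — the original entails any weakening of itself; this just generalizes the patient.

(a), (b), (e), (f)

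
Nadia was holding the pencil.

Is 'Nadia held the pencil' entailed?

yes

'hold' is atelic; if Nadia was holding the pencil, then Nadia held the pencil (for some time).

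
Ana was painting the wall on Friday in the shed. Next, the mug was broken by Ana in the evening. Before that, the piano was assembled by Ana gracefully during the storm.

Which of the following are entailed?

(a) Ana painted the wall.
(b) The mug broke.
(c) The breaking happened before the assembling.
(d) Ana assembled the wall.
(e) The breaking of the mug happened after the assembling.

(a) Not entailed — 'was painting' is progressive on an accomplishment; it does not entail the completed 'painted'.
(b) Entailed — 'Ana broke the mug' is causative; it entails the inchoative 'the mug broke'.
(c) Not entailed — the narrative places the assembling before the breaking, not after.
(d) Not entailed — Ana assembled the piano, not the wall; the wall belongs to the painting event.
(e) Entailed — the narrative places the assembling before the breaking.

(b), (e)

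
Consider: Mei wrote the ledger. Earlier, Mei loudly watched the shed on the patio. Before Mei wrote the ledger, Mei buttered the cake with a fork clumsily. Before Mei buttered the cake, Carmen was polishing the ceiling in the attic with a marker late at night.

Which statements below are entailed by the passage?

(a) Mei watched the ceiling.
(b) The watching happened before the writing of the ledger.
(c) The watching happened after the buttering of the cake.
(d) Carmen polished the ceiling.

(b), (d)

(a) Not entailed — Mei watched the shed, not the ceiling; the ceiling belongs to the polishing event.
(b) Entailed — the narrative places the watching before the writing.
(c) Not entailed — the narrative doesn't order the buttering relative to the watching.
(d) Entailed — 'polish' is an activity; 'was polishing' entails that some polishing happened, so 'polished' holds.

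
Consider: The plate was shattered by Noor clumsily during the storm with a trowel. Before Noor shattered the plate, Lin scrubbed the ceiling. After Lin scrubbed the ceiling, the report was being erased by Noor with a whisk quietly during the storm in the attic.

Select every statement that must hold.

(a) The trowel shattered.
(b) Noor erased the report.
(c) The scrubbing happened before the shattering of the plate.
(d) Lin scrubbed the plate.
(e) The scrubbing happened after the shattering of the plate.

(a) Not entailed — the plate is what shattered, not the trowel.
(b) Not entailed — 'was erasing' is progressive on an accomplishment; it does not entail the completed 'erased'.
(c) Entailed — the narrative places the scrubbing before the shattering.
(d) Not entailed — Lin scrubbed the ceiling, not the plate; the plate belongs to the shattering event.
(e) Not entailed — the narrative places the scrubbing before the shattering, not after.

(c)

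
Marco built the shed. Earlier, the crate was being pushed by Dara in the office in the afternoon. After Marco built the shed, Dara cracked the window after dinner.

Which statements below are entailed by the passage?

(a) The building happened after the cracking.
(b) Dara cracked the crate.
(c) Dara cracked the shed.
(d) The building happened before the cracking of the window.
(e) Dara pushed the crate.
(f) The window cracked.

(a) Not entailed — the narrative places the building before the cracking, not after.
(b) Not entailed — Dara cracked the window, not the crate; the crate belongs to the pushing event.
(c) Not entailed — Dara cracked the window, not the shed; the shed belongs to the building event.
(d) Entailed — the narrative places the building before the cracking.
(e) Entailed — 'push' is an activity; 'was pushing' entails that some pushing happened, so 'pushed' holds.
(f) Entailed — 'Dara cracked the window' is causative; it entails the inchoative 'the window cracked'.

(d), (e), (f)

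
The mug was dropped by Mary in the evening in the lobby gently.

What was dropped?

'the mug' marks the patient of the dropping event.

the mug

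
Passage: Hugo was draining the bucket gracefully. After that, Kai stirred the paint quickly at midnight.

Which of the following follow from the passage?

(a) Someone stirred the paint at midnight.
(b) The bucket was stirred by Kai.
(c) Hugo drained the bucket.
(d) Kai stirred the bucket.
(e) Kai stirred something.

(a), (e)

(a) Entailed — this follows by dropping conjuncts from the stirring event's description.
(b) Not entailed — Kai stirred the paint, not the bucket; the bucket belongs to the draining event.
(c) Not entailed — 'was draining' is progressive on an accomplishment; it does not entail the completed 'drained'.
(d) Not entailed — Kai stirred the paint, not the bucket; the bucket belongs to the draining event.
(e) Entailed — every conjunct here is already in the original stirring event.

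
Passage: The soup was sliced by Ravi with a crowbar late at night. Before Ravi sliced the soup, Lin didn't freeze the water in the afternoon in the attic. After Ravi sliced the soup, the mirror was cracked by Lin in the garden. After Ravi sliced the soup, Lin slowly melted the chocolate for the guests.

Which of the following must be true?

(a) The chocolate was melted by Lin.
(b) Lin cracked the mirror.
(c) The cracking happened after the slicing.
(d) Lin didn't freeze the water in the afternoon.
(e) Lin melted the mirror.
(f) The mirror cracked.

(a) Entailed — dropping 'slowly', 'for the guests' leaves a sub-description the original still satisfies.
(b) Entailed — this follows by dropping conjuncts from the cracking event's description.
(c) Entailed — the narrative places the slicing before the cracking.
(d) Not entailed — dropping 'in the attic' under negation is not valid — the original leaves open that Lin froze the water some other way.
(e) Not entailed — Lin melted the chocolate, not the mirror; the mirror belongs to the cracking event.
(f) Entailed — 'Lin cracked the mirror' is causative; it entails the inchoative 'the mirror cracked'.

(a), (b), (c), (f)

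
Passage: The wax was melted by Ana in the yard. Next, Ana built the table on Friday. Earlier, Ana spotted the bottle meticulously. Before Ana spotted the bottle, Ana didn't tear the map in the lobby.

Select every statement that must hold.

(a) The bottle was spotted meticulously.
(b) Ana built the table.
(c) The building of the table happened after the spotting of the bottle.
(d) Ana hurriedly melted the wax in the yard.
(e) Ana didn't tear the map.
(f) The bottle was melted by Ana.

(a) Entailed — the original entails any weakening of itself; this just generalizes the agent.
(b) Entailed — every conjunct here is already in the original building event.
(c) Entailed — the narrative places the spotting before the building.
(d) Not entailed — 'hurriedly' adds information not in the original event.
(e) Not entailed — dropping 'in the lobby' under negation is not valid — the original leaves open that Ana tore the map some other way.
(f) Not entailed — Ana melted the wax, not the bottle; the bottle belongs to the spotting event.

(a), (b), (c)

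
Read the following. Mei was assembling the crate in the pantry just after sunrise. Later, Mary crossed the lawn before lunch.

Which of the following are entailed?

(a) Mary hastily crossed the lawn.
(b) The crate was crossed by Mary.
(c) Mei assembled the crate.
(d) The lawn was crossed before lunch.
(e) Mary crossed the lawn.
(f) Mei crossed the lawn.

(d), (e)

(a) Not entailed — 'hastily' adds information not in the original event.
(b) Not entailed — Mary crossed the lawn, not the crate; the crate belongs to the assembling event.
(c) Not entailed — 'was assembling' is progressive on an accomplishment; it does not entail the completed 'assembled'.
(d) Entailed — generalizing the agent leaves a sub-description the original still satisfies.
(e) Entailed — dropping 'before lunch' leaves a sub-description the original still satisfies.
(f) Not entailed — the passage has Mary crossing the lawn, not Mei.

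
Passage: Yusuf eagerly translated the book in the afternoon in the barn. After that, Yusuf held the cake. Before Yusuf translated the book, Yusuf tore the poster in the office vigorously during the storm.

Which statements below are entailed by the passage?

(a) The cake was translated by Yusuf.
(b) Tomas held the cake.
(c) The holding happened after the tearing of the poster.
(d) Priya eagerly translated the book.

(a) Not entailed — Yusuf translated the book, not the cake; the cake belongs to the holding event.
(b) Not entailed — the passage has Yusuf holding the cake, not Tomas.
(c) Entailed — the narrative places the tearing before the holding.
(d) Not entailed — the passage has Yusuf translating the book, not Priya.

(c)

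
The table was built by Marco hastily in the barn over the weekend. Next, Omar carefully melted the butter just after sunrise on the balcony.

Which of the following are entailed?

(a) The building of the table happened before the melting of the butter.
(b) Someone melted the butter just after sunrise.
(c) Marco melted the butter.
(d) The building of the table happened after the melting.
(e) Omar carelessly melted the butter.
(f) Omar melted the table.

(a), (b)

(a) Entailed — the narrative places the building before the melting.
(b) Entailed — this follows by dropping conjuncts from the melting event's description.
(c) Not entailed — the passage has Omar melting the butter, not Marco.
(d) Not entailed — the narrative places the building before the melting, not after.
(e) Not entailed — 'carelessly' adds a manner not in (and inconsistent with) the original.
(f) Not entailed — Omar melted the butter, not the table; the table belongs to the building event.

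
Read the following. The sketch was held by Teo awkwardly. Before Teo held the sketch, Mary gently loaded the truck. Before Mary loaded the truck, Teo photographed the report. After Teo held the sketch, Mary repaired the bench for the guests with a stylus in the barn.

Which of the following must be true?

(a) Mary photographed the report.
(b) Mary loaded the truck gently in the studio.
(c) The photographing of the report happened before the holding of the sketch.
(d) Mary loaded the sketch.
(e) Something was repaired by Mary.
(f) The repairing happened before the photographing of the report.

(c), (e)

(a) Not entailed — the passage has Teo photographing the report, not Mary.
(b) Not entailed — 'in the studio' adds information not in the original event.
(c) Entailed — the narrative places the photographing before the holding.
(d) Not entailed — Mary loaded the truck, not the sketch; the sketch belongs to the holding event.
(e) Entailed — this follows by dropping conjuncts from the repairing event's description.
(f) Not entailed — the narrative places the photographing before the repairing, not after.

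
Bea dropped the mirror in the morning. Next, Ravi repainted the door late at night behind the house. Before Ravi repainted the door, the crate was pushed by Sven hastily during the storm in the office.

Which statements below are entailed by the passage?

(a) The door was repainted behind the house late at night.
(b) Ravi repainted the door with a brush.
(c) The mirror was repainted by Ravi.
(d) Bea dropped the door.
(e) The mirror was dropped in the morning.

(a), (e)

(a) Entailed — the original entails any weakening of itself; this just generalizes the agent.
(b) Not entailed — 'with a brush' adds information not in the original event.
(c) Not entailed — Ravi repainted the door, not the mirror; the mirror belongs to the dropping event.
(d) Not entailed — Bea dropped the mirror, not the door; the door belongs to the repainting event.
(e) Entailed — the original entails any weakening of itself; this just generalizes the agent.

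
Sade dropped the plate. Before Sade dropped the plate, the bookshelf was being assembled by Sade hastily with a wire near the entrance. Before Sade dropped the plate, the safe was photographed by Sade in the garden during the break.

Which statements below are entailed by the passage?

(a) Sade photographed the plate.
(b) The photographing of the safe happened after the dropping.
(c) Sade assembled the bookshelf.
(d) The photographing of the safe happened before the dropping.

(d)

(a) Not entailed — Sade photographed the safe, not the plate; the plate belongs to the dropping event.
(b) Not entailed — the narrative places the photographing before the dropping, not after.
(c) Not entailed — 'was assembling' is progressive on an accomplishment; it does not entail the completed 'assembled'.
(d) Entailed — the narrative places the photographing before the dropping.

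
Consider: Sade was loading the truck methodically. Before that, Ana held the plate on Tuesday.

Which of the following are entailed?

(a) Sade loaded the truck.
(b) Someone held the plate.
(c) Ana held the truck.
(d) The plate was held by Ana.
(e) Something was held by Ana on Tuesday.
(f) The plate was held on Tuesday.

(a) Not entailed — 'was loading' is progressive on an accomplishment; it does not entail the completed 'loaded'.
(b) Entailed — dropping 'on Tuesday' and generalizing the agent leaves a sub-description the original still satisfies.
(c) Not entailed — Ana held the plate, not the truck; the truck belongs to the loading event.
(d) Entailed — every conjunct here is already in the original holding event.
(e) Entailed — generalizing the patient leaves a sub-description the original still satisfies.
(f) Entailed — every conjunct here is already in the original holding event.

(b), (d), (e), (f)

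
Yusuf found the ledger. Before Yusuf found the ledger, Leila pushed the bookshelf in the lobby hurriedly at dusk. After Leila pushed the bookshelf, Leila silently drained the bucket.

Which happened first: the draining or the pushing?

The connectives place the pushing before the draining.

the pushing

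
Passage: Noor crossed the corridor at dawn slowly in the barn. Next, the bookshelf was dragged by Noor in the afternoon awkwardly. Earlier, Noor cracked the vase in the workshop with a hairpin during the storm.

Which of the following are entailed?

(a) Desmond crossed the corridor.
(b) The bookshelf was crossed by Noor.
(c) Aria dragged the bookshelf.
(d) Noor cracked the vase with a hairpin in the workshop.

(d)

(a) Not entailed — the passage has Noor crossing the corridor, not Desmond.
(b) Not entailed — Noor crossed the corridor, not the bookshelf; the bookshelf belongs to the dragging event.
(c) Not entailed — the passage has Noor dragging the bookshelf, not Aria.
(d) Entailed — dropping 'during the storm' leaves a sub-description the original still satisfies.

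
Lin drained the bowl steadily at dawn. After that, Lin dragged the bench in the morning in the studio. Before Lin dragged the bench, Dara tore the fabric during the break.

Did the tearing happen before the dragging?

yes

The narrative orders the tearing before the dragging.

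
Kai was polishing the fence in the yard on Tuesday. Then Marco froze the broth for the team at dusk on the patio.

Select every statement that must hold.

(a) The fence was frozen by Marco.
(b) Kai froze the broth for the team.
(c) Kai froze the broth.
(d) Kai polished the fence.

(a) Not entailed — Marco froze the broth, not the fence; the fence belongs to the polishing event.
(b) Not entailed — the passage has Marco freezing the broth, not Kai.
(c) Not entailed — the passage has Marco freezing the broth, not Kai.
(d) Entailed — 'polish' is an activity; 'was polishing' entails that some polishing happened, so 'polished' holds.

(d)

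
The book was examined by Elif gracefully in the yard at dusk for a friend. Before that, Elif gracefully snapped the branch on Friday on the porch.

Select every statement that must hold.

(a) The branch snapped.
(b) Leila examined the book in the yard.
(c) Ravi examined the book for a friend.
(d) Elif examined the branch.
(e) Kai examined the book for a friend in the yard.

(a) Entailed — 'Elif snapped the branch' is causative; it entails the inchoative 'the branch snapped'.
(b) Not entailed — the passage has Elif examining the book, not Leila.
(c) Not entailed — the passage has Elif examining the book, not Ravi.
(d) Not entailed — Elif examined the book, not the branch; the branch belongs to the snapping event.
(e) Not entailed — the passage has Elif examining the book, not Kai.

(a)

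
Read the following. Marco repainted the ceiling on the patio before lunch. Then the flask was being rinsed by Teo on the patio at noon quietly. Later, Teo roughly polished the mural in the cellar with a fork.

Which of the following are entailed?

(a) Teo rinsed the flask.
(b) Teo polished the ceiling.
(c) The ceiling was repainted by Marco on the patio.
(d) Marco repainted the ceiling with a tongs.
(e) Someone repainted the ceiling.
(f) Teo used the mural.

(a) Entailed — 'rinse' is an activity; 'was rinsing' entails that some rinsing happened, so 'rinsed' holds.
(b) Not entailed — Teo polished the mural, not the ceiling; the ceiling belongs to the repainting event.
(c) Entailed — this follows by dropping conjuncts from the repainting event's description.
(d) Not entailed — 'with a tongs' adds information not in the original event.
(e) Entailed — every conjunct here is already in the original repainting event.
(f) Not entailed — the mural is the patient, not an instrument — Teo used a fork.

(a), (c), (e)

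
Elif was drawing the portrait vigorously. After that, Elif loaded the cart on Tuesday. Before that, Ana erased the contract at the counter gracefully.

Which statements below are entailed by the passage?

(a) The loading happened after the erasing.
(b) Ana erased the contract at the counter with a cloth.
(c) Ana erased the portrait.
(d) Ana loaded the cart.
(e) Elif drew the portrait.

(a) Entailed — the narrative places the erasing before the loading.
(b) Not entailed — 'with a cloth' adds information not in the original event.
(c) Not entailed — Ana erased the contract, not the portrait; the portrait belongs to the drawing event.
(d) Not entailed — the passage has Elif loading the cart, not Ana.
(e) Not entailed — 'was drawing' is progressive on an accomplishment; it does not entail the completed 'drew'.

(a)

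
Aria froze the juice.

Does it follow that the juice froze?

'Aria froze the juice' is the causative; it entails the inchoative 'the juice froze'.

yes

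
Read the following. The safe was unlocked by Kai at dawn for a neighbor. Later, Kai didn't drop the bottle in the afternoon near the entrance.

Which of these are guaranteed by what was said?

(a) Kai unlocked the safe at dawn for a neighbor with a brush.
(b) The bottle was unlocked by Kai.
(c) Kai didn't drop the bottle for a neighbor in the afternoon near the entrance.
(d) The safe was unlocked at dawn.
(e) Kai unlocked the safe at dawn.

(a) Not entailed — 'with a brush' adds information not in the original event.
(b) Not entailed — Kai unlocked the safe, not the bottle; the bottle belongs to the dropping event.
(c) Entailed — under negation, adding a further restriction is entailed: if no such dropping event occurred, none occurred for a neighbor either.
(d) Entailed — the original entails any weakening of itself; this just drops 'for a neighbor' and generalizes the agent.
(e) Entailed — this follows by dropping conjuncts from the unlocking event's description.

(c), (d), (e)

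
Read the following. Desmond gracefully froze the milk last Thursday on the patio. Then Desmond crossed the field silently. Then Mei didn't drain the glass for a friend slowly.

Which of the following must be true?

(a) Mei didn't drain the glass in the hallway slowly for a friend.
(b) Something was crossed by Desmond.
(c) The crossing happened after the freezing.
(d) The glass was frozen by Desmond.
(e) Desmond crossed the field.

(a) Entailed — under negation, adding a further restriction is entailed: if no such draining event occurred, none occurred in the hallway either.
(b) Entailed — every conjunct here is already in the original crossing event.
(c) Entailed — the narrative places the freezing before the crossing.
(d) Not entailed — Desmond froze the milk, not the glass; the glass belongs to the draining event.
(e) Entailed — dropping 'silently' leaves a sub-description the original still satisfies.

(a), (b), (c), (e)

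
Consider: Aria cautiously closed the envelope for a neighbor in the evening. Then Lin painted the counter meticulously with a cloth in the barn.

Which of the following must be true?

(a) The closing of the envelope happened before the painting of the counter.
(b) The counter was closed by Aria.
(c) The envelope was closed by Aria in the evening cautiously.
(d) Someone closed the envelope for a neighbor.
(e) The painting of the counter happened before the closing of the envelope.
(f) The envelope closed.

(a), (c), (d), (f)

(a) Entailed — the narrative places the closing before the painting.
(b) Not entailed — Aria closed the envelope, not the counter; the counter belongs to the painting event.
(c) Entailed — the original entails any weakening of itself; this just drops 'for a neighbor'.
(d) Entailed — every conjunct here is already in the original closing event.
(e) Not entailed — the narrative places the closing before the painting, not after.
(f) Entailed — 'Aria closed the envelope' is causative; it entails the inchoative 'the envelope closed'.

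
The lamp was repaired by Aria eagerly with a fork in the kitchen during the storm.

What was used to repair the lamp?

a fork

'with a fork' marks the instrument of the repairing event.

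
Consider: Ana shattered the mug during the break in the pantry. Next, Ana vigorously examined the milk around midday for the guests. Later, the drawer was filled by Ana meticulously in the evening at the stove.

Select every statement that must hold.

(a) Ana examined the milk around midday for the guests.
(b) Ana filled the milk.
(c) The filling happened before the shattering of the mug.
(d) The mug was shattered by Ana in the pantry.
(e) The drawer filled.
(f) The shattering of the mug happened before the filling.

(a), (d), (e), (f)

(a) Entailed — every conjunct here is already in the original examining event.
(b) Not entailed — Ana filled the drawer, not the milk; the milk belongs to the examining event.
(c) Not entailed — the narrative places the shattering before the filling, not after.
(d) Entailed — the original entails any weakening of itself; this just drops 'during the break'.
(e) Entailed — 'Ana filled the drawer' is causative; it entails the inchoative 'the drawer filled'.
(f) Entailed — the narrative places the shattering before the filling.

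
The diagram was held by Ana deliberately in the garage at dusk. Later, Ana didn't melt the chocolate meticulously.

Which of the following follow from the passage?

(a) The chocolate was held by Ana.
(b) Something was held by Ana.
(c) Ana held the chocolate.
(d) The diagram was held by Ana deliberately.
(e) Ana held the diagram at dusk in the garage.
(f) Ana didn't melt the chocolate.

(a) Not entailed — Ana held the diagram, not the chocolate; the chocolate belongs to the melting event.
(b) Entailed — every conjunct here is already in the original holding event.
(c) Not entailed — Ana held the diagram, not the chocolate; the chocolate belongs to the melting event.
(d) Entailed — the original entails any weakening of itself; this just drops 'in the garage', 'at dusk'.
(e) Entailed — this follows by dropping conjuncts from the holding event's description.
(f) Not entailed — dropping 'meticulously' under negation is not valid — the original leaves open that Ana melted the chocolate some other way.

(b), (d), (e)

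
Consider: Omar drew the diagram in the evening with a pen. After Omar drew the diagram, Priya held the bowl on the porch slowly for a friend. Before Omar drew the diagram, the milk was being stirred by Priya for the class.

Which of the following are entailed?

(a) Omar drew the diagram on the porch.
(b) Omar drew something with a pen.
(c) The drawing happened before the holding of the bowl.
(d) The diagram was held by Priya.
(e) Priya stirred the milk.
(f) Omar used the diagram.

(a) Not entailed — 'on the porch' adds information not in the original event.
(b) Entailed — every conjunct here is already in the original drawing event.
(c) Entailed — the narrative places the drawing before the holding.
(d) Not entailed — Priya held the bowl, not the diagram; the diagram belongs to the drawing event.
(e) Entailed — 'stir' is an activity; 'was stirring' entails that some stirring happened, so 'stirred' holds.
(f) Not entailed — the diagram is the patient, not an instrument — Omar used a pen.

(b), (c), (e)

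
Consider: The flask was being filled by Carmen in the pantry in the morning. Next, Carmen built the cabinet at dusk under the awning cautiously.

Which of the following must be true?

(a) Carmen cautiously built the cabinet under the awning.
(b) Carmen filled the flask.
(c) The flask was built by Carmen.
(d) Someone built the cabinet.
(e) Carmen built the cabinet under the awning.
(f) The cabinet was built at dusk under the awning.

(a), (d), (e), (f)

(a) Entailed — the original entails any weakening of itself; this just drops 'at dusk'.
(b) Not entailed — 'was filling' is progressive on an accomplishment; it does not entail the completed 'filled'.
(c) Not entailed — Carmen built the cabinet, not the flask; the flask belongs to the filling event.
(d) Entailed — every conjunct here is already in the original building event.
(e) Entailed — every conjunct here is already in the original building event.
(f) Entailed — dropping 'cautiously' and generalizing the agent leaves a sub-description the original still satisfies.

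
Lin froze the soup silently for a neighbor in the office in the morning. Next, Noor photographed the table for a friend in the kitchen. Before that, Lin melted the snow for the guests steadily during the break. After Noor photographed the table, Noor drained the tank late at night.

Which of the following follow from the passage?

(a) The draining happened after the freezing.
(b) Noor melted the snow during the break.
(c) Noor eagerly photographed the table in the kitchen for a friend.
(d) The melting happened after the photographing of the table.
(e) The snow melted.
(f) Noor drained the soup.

(a), (e)

(a) Entailed — the narrative places the freezing before the draining.
(b) Not entailed — the passage has Lin melting the snow, not Noor.
(c) Not entailed — 'eagerly' adds information not in the original event.
(d) Not entailed — the narrative places the melting before the photographing, not after.
(e) Entailed — 'Lin melted the snow' is causative; it entails the inchoative 'the snow melted'.
(f) Not entailed — Noor drained the tank, not the soup; the soup belongs to the freezing event.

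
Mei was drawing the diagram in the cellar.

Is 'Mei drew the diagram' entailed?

no

'was drawing' is progressive; for an accomplishment like 'draw the diagram', it doesn't entail completion.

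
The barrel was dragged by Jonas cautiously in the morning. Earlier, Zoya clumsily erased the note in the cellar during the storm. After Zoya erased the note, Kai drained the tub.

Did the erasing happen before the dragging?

yes

The narrative orders the erasing before the dragging.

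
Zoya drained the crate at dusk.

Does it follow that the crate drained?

yes

'Zoya drained the crate' is the causative; it entails the inchoative 'the crate drained'.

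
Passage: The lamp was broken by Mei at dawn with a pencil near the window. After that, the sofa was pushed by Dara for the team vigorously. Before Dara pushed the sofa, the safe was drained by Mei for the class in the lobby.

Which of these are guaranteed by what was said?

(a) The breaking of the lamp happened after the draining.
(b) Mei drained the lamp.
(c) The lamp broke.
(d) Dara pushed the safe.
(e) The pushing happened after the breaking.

(a) Not entailed — the narrative doesn't order the draining relative to the breaking.
(b) Not entailed — Mei drained the safe, not the lamp; the lamp belongs to the breaking event.
(c) Entailed — 'Mei broke the lamp' is causative; it entails the inchoative 'the lamp broke'.
(d) Not entailed — Dara pushed the sofa, not the safe; the safe belongs to the draining event.
(e) Entailed — the narrative places the breaking before the pushing.

(c), (e)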